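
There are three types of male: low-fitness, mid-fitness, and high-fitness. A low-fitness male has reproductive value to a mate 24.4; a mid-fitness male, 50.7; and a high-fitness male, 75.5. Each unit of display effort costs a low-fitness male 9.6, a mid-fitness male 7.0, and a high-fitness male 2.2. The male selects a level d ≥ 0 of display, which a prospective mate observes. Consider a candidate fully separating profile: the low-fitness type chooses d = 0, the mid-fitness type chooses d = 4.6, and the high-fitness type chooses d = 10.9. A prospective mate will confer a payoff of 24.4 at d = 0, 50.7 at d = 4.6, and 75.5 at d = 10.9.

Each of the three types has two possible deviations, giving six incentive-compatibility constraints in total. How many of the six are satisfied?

5

Mid-fitness (own payoff 50.7 − 7.0×4.6 = 18.5): to d=0 gives 24.4 → profitable ✗; to d=10.9 gives 75.5 − 7.0×10.9 = -0.8 → no gain ✓.
High-fitness (own payoff 75.5 − 2.2×10.9 = 51.52): to d=0 gives 24.4 → no gain ✓; to d=4.6 gives 50.7 − 2.2×4.6 = 40.58 → no gain ✓.
Low-fitness (own payoff 24.4): to d=4.6 gives 50.7 − 9.6×4.6 = 6.54 → no gain ✓; to d=10.9 gives 75.5 − 9.6×10.9 = -29.14 → no gain ✓.
5 of the 6 constraints hold; not an equilibrium.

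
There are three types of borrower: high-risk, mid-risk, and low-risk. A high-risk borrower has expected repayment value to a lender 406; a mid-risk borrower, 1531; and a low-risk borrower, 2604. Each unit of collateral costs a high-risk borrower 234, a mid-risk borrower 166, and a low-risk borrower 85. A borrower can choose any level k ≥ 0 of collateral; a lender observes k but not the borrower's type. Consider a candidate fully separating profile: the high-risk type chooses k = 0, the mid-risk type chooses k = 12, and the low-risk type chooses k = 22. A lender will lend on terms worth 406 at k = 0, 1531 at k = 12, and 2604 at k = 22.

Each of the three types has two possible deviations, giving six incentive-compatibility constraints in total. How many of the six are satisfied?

Low-risk (own payoff 2604 − 85×22 = 734): to k=0 gives 406 → no gain ✓; to k=12 gives 1531 − 85×12 = 511 → no gain ✓.
Mid-risk (own payoff 1531 − 166×12 = -461): to k=0 gives 406 → profitable ✗; to k=22 gives 2604 − 166×22 = -1048 → no gain ✓.
High-risk (own payoff 406): to k=12 gives 1531 − 234×12 = -1277 → no gain ✓; to k=22 gives 2604 − 234×22 = -2544 → no gain ✓.
5 of the 6 constraints hold; not an equilibrium.

5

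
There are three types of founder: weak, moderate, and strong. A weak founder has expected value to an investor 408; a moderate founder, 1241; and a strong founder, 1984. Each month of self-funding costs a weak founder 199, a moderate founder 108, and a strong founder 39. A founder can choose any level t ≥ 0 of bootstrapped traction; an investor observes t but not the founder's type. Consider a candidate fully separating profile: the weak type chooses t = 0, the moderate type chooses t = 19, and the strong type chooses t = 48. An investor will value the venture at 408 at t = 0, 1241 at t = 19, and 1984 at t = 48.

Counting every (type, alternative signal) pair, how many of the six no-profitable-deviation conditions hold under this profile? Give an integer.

Strong (own payoff 1984 − 39×48 = 112): to t=0 gives 408 → profitable ✗; to t=19 gives 1241 − 39×19 = 500 → profitable ✗.
Moderate (own payoff 1241 − 108×19 = -811): to t=0 gives 408 → profitable ✗; to t=48 gives 1984 − 108×48 = -3200 → no gain ✓.
Weak (own payoff 408): to t=19 gives 1241 − 199×19 = -2540 → no gain ✓; to t=48 gives 1984 − 199×48 = -7568 → no gain ✓.
3 of the 6 constraints hold; not an equilibrium.

3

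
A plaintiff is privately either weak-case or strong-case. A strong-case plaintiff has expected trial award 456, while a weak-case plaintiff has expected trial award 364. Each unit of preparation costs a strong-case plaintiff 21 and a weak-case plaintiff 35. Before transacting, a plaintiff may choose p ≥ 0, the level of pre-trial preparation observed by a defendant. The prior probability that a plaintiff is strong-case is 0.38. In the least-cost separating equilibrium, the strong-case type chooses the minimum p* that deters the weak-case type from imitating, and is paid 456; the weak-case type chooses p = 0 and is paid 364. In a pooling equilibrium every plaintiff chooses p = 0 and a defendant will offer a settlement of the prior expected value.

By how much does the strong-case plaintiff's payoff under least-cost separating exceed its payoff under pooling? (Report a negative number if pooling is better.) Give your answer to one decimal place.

Least-cost separating signal: p* solves 364 = 456 − 35·p*, so p* = (456 − 364)/35 ≈ 2.6286.
Strong-case type's separating payoff: 456 − 21 × p* = 456 − 21 × (456 − 364)/35 = 456 − 1932/35 = 400.8.
Pooling payoff: 0.38 × 456 + 0.62 × 364 = 398.96.
Difference: 400.8 − 398.96 = 1.84, i.e. 1.8 to one decimal place.
The strong-case type prefers to separate.

1.8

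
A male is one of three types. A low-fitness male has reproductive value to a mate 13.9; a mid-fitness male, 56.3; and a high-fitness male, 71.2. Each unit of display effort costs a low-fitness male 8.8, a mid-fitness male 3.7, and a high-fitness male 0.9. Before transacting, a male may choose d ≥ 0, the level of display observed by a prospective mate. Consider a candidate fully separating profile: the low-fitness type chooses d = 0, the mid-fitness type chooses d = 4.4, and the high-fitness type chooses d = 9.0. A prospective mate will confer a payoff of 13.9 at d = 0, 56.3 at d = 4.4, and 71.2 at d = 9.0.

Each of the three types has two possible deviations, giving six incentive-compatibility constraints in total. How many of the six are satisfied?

5

Mid-fitness (own payoff 56.3 − 3.7×4.4 = 40.02): to d=0 gives 13.9 → no gain ✓; to d=9.0 gives 71.2 − 3.7×9.0 = 37.9 → no gain ✓.
Low-fitness (own payoff 13.9): to d=4.4 gives 56.3 − 8.8×4.4 = 17.58 → profitable ✗; to d=9.0 gives 71.2 − 8.8×9.0 = -8 → no gain ✓.
High-fitness (own payoff 71.2 − 0.9×9.0 = 63.1): to d=0 gives 13.9 → no gain ✓; to d=4.4 gives 56.3 − 0.9×4.4 = 52.34 → no gain ✓.
5 of the 6 constraints hold; not an equilibrium.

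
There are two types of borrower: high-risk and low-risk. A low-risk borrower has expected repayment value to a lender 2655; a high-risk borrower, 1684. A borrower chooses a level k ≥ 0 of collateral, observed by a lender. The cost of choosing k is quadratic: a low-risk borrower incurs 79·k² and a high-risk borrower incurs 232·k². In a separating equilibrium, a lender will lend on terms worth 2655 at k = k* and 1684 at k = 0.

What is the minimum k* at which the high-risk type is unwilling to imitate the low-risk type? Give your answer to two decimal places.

The high-risk type at k = 0 receives 1684; imitating at k* yields 2655 − 232·k*².
Indifference: 1684 = 2655 − 232·k*², so k*² = (2655 − 1684) / 232 ≈ 4.1853.
k* = √4.1853 ≈ 2.05.

2.05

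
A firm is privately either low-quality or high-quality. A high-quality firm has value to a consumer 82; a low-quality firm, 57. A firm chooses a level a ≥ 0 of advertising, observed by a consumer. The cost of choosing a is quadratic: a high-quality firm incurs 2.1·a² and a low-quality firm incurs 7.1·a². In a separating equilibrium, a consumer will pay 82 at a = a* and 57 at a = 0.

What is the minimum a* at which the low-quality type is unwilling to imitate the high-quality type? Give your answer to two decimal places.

1.88

The low-quality type at a = 0 receives 57; imitating at a* yields 82 − 7.1·a*².
Indifference: 57 = 82 − 7.1·a*², so a*² = (82 − 57) / 7.1 ≈ 3.5211.
a* = √3.5211 ≈ 1.88.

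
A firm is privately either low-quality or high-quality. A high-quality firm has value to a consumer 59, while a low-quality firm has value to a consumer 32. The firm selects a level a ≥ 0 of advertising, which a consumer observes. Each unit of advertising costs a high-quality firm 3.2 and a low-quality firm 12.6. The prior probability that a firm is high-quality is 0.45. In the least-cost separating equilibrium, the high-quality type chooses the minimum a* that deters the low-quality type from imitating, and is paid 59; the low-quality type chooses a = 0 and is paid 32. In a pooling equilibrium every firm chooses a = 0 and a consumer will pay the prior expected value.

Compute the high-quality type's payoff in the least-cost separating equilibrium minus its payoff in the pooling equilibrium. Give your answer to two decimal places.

7.99

Least-cost separating signal: a* solves 32 = 59 − 12.6·a*, so a* = (59 − 32)/12.6 ≈ 2.1429.
High-quality type's separating payoff: 59 − 3.2 × a* = 59 − 3.2 × (59 − 32)/12.6 = 59 − 86.4/12.6 ≈ 52.1429.
Pooling payoff: 0.45 × 59 + 0.55 × 32 = 44.15.
Difference: 52.1429 − 44.15 = 7.9929, i.e. 7.99 to two decimal places.
The high-quality type prefers to separate.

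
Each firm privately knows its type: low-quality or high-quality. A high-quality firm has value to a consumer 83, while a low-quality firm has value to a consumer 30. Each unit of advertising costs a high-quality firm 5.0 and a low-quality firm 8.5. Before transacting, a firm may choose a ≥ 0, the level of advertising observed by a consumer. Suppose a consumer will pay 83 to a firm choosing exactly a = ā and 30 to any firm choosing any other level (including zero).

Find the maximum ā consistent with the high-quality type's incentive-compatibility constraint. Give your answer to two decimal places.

10.60

Choosing ā yields the high-quality type 83 − 5.0·ā; choosing zero yields 30.
The high-quality type is indifferent at 83 − 5.0·ā = 30, i.e. ā = (83 − 30) / 5.0 = 10.60.
For any ā above 10.60 the high-quality type would rather pool at zero, so separation collapses.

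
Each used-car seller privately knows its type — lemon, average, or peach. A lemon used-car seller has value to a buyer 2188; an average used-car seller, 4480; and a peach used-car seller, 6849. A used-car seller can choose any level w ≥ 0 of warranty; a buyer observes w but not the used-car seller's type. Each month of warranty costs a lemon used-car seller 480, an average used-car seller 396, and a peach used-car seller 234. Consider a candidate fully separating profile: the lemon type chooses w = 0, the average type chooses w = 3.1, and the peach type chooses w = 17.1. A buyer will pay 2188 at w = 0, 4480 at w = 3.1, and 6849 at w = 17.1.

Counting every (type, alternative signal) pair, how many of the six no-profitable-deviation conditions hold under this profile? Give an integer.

Lemon (own payoff 2188): to w=3.1 gives 4480 − 480×3.1 = 2992 → profitable ✗; to w=17.1 gives 6849 − 480×17.1 = -1359 → no gain ✓.
Peach (own payoff 6849 − 234×17.1 = 2847.6): to w=0 gives 2188 → no gain ✓; to w=3.1 gives 4480 − 234×3.1 = 3754.6 → profitable ✗.
Average (own payoff 4480 − 396×3.1 = 3252.4): to w=0 gives 2188 → no gain ✓; to w=17.1 gives 6849 − 396×17.1 = 77.4 → no gain ✓.
4 of the 6 constraints hold; not an equilibrium.

4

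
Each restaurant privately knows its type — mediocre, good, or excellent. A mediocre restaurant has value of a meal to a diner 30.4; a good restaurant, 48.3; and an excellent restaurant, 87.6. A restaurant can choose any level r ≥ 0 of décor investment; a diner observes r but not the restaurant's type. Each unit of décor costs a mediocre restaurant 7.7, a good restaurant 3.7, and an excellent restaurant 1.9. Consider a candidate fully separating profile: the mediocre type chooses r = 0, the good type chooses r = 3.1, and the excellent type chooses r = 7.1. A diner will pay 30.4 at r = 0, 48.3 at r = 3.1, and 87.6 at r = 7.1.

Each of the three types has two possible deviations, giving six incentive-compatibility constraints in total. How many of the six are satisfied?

4

Excellent (own payoff 87.6 − 1.9×7.1 = 74.11): to r=0 gives 30.4 → no gain ✓; to r=3.1 gives 48.3 − 1.9×3.1 = 42.41 → no gain ✓.
Mediocre (own payoff 30.4): to r=3.1 gives 48.3 − 7.7×3.1 = 24.43 → no gain ✓; to r=7.1 gives 87.6 − 7.7×7.1 = 32.93 → profitable ✗.
Good (own payoff 48.3 − 3.7×3.1 = 36.83): to r=0 gives 30.4 → no gain ✓; to r=7.1 gives 87.6 − 3.7×7.1 = 61.33 → profitable ✗.
4 of the 6 constraints hold; not an equilibrium.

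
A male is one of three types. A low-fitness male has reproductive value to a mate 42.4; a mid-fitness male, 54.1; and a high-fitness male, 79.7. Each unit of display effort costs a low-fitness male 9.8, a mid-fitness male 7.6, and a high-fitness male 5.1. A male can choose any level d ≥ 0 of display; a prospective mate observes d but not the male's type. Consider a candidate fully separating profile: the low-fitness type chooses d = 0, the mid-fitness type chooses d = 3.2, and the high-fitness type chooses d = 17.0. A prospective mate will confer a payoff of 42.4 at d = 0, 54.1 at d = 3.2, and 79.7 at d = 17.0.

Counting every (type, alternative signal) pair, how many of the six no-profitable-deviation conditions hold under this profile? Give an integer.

Mid-fitness (own payoff 54.1 − 7.6×3.2 = 29.78): to d=0 gives 42.4 → profitable ✗; to d=17.0 gives 79.7 − 7.6×17.0 = -49.5 → no gain ✓.
High-fitness (own payoff 79.7 − 5.1×17.0 = -7): to d=0 gives 42.4 → profitable ✗; to d=3.2 gives 54.1 − 5.1×3.2 = 37.78 → profitable ✗.
Low-fitness (own payoff 42.4): to d=3.2 gives 54.1 − 9.8×3.2 = 22.74 → no gain ✓; to d=17.0 gives 79.7 − 9.8×17.0 = -86.9 → no gain ✓.
3 of the 6 constraints hold; not an equilibrium.

3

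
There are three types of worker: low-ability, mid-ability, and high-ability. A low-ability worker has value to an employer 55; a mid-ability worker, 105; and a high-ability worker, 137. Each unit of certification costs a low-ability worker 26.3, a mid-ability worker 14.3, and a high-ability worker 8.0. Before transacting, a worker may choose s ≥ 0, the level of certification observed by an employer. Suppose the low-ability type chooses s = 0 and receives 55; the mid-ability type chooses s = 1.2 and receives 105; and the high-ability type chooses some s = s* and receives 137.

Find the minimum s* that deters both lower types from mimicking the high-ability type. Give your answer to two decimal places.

3.44

Mid-ability type (on-path payoff 105 − 14.3×1.2 = 87.84) won't mimic when 87.84 ≥ 137 − 14.3·s*, i.e. s* ≥ 3.44.
Low-ability type (on-path payoff 55) won't mimic when 55 ≥ 137 − 26.3·s*, i.e. s* ≥ 3.12.
Both must hold, so s* = max(3.12, 3.44) = 3.44. The mid-ability type's constraint binds.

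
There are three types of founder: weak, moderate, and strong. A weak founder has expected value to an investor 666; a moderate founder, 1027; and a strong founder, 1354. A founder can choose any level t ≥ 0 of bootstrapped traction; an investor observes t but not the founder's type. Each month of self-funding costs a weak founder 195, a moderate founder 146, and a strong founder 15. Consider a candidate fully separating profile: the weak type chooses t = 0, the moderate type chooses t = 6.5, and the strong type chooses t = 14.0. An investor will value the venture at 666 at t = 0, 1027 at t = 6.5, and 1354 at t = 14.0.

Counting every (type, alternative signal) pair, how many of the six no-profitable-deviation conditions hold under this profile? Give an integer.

5

Strong (own payoff 1354 − 15×14.0 = 1144): to t=0 gives 666 → no gain ✓; to t=6.5 gives 1027 − 15×6.5 = 929.5 → no gain ✓.
Moderate (own payoff 1027 − 146×6.5 = 78): to t=0 gives 666 → profitable ✗; to t=14.0 gives 1354 − 146×14.0 = -690 → no gain ✓.
Weak (own payoff 666): to t=6.5 gives 1027 − 195×6.5 = -240.5 → no gain ✓; to t=14.0 gives 1354 − 195×14.0 = -1376 → no gain ✓.
5 of the 6 constraints hold; not an equilibrium.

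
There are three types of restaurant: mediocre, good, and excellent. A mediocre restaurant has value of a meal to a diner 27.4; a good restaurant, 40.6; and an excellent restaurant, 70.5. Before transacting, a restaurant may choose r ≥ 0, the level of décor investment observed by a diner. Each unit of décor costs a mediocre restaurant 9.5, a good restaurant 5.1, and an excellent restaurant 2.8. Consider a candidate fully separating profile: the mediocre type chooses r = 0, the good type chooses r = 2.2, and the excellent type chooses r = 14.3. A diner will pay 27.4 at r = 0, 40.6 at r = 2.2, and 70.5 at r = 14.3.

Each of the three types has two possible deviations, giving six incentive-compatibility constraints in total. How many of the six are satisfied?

Mediocre (own payoff 27.4): to r=2.2 gives 40.6 − 9.5×2.2 = 19.7 → no gain ✓; to r=14.3 gives 70.5 − 9.5×14.3 = -65.35 → no gain ✓.
Good (own payoff 40.6 − 5.1×2.2 = 29.38): to r=0 gives 27.4 → no gain ✓; to r=14.3 gives 70.5 − 5.1×14.3 = -2.43 → no gain ✓.
Excellent (own payoff 70.5 − 2.8×14.3 = 30.46): to r=0 gives 27.4 → no gain ✓; to r=2.2 gives 40.6 − 2.8×2.2 = 34.44 → profitable ✗.
5 of the 6 constraints hold; not an equilibrium.

5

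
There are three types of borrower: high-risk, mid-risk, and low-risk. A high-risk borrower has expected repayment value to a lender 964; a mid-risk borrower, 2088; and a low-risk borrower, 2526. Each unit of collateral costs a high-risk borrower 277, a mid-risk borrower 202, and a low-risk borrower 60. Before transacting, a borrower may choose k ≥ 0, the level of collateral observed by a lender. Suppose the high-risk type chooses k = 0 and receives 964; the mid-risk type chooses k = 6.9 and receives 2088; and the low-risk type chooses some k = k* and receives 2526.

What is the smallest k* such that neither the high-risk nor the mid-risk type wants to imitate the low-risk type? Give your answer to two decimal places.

Mid-risk type (on-path payoff 2088 − 202×6.9 = 694.2) won't mimic when 694.2 ≥ 2526 − 202·k*, i.e. k* ≥ 9.07.
High-risk type (on-path payoff 964) won't mimic when 964 ≥ 2526 − 277·k*, i.e. k* ≥ 5.64.
Both must hold, so k* = max(5.64, 9.07) = 9.07. The mid-risk type's constraint binds.

9.07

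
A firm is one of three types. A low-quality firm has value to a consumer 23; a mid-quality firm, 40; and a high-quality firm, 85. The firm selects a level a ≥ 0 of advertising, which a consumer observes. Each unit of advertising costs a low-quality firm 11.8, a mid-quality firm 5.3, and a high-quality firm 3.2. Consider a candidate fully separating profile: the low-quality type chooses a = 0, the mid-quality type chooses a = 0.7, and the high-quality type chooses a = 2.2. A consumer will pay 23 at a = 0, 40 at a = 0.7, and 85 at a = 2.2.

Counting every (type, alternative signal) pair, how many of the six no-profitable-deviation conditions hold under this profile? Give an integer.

Mid-quality (own payoff 40 − 5.3×0.7 = 36.29): to a=0 gives 23 → no gain ✓; to a=2.2 gives 85 − 5.3×2.2 = 73.34 → profitable ✗.
Low-quality (own payoff 23): to a=0.7 gives 40 − 11.8×0.7 = 31.74 → profitable ✗; to a=2.2 gives 85 − 11.8×2.2 = 59.04 → profitable ✗.
High-quality (own payoff 85 − 3.2×2.2 = 77.96): to a=0 gives 23 → no gain ✓; to a=0.7 gives 40 − 3.2×0.7 = 37.76 → no gain ✓.
3 of the 6 constraints hold; not an equilibrium.

3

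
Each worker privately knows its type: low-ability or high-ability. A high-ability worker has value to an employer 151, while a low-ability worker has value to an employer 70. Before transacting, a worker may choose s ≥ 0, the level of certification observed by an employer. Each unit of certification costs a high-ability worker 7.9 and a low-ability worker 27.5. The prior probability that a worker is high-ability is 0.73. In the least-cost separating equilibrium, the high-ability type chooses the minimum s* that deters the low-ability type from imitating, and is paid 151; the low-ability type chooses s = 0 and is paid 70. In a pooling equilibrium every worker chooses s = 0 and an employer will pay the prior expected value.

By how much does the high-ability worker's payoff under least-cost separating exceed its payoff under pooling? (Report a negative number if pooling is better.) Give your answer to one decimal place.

-1.4

Least-cost separating signal: s* solves 70 = 151 − 27.5·s*, so s* = (151 − 70)/27.5 ≈ 2.9455.
High-ability type's separating payoff: 151 − 7.9 × s* = 151 − 7.9 × (151 − 70)/27.5 = 151 − 639.9/27.5 ≈ 127.731.
Pooling payoff: 0.73 × 151 + 0.27 × 70 = 129.13.
Difference: 127.731 − 129.13 = -1.399, i.e. -1.4 to one decimal place.
The high-ability type would prefer the pooling outcome.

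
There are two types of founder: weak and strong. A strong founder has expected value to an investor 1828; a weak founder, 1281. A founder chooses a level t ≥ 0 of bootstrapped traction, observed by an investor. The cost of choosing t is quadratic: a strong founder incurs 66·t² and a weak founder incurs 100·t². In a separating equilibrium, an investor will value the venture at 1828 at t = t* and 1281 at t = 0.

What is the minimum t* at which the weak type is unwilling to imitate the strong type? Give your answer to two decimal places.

2.34

The weak type at t = 0 receives 1281; imitating at t* yields 1828 − 100·t*².
Indifference: 1281 = 1828 − 100·t*², so t*² = (1828 − 1281) / 100 = 5.47.
t* = √5.47 ≈ 2.34.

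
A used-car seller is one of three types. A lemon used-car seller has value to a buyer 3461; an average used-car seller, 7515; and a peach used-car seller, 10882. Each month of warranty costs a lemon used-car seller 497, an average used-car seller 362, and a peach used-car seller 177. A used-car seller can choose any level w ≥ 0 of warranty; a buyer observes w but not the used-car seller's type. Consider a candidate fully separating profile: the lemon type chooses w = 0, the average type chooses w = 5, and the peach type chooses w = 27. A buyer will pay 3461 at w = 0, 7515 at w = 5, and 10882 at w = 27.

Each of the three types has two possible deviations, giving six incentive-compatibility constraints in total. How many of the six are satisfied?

Average (own payoff 7515 − 362×5 = 5705): to w=0 gives 3461 → no gain ✓; to w=27 gives 10882 − 362×27 = 1108 → no gain ✓.
Lemon (own payoff 3461): to w=5 gives 7515 − 497×5 = 5030 → profitable ✗; to w=27 gives 10882 − 497×27 = -2537 → no gain ✓.
Peach (own payoff 10882 − 177×27 = 6103): to w=0 gives 3461 → no gain ✓; to w=5 gives 7515 − 177×5 = 6630 → profitable ✗.
4 of the 6 constraints hold; not an equilibrium.

4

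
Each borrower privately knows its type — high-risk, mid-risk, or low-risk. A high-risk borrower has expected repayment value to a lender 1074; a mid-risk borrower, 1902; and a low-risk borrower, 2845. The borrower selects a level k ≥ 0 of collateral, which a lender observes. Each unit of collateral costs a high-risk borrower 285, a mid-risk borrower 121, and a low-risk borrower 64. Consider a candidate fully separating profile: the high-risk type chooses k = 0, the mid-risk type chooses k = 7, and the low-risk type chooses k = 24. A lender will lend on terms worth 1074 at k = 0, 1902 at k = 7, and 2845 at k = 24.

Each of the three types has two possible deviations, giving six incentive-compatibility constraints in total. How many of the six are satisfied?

4

High-risk (own payoff 1074): to k=7 gives 1902 − 285×7 = -93 → no gain ✓; to k=24 gives 2845 − 285×24 = -3995 → no gain ✓.
Mid-risk (own payoff 1902 − 121×7 = 1055): to k=0 gives 1074 → profitable ✗; to k=24 gives 2845 − 121×24 = -59 → no gain ✓.
Low-risk (own payoff 2845 − 64×24 = 1309): to k=0 gives 1074 → no gain ✓; to k=7 gives 1902 − 64×7 = 1454 → profitable ✗.
4 of the 6 constraints hold; not an equilibrium.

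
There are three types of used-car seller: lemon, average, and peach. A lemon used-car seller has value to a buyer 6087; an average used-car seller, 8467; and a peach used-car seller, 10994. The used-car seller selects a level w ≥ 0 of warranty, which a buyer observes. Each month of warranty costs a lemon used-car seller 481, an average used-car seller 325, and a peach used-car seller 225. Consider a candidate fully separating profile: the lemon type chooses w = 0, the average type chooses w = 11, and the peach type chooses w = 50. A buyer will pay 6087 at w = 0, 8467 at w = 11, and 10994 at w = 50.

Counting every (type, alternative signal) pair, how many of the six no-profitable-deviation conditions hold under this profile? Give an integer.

Average (own payoff 8467 − 325×11 = 4892): to w=0 gives 6087 → profitable ✗; to w=50 gives 10994 − 325×50 = -5256 → no gain ✓.
Peach (own payoff 10994 − 225×50 = -256): to w=0 gives 6087 → profitable ✗; to w=11 gives 8467 − 225×11 = 5992 → profitable ✗.
Lemon (own payoff 6087): to w=11 gives 8467 − 481×11 = 3176 → no gain ✓; to w=50 gives 10994 − 481×50 = -13056 → no gain ✓.
3 of the 6 constraints hold; not an equilibrium.

3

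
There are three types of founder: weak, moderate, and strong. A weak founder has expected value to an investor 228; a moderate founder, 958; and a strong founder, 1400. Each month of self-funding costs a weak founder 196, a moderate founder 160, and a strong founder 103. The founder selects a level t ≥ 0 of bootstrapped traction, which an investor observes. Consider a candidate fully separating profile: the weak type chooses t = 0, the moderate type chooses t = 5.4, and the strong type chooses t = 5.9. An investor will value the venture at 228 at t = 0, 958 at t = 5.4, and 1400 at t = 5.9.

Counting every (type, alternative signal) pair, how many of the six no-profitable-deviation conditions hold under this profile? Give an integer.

3

Moderate (own payoff 958 − 160×5.4 = 94): to t=0 gives 228 → profitable ✗; to t=5.9 gives 1400 − 160×5.9 = 456 → profitable ✗.
Weak (own payoff 228): to t=5.4 gives 958 − 196×5.4 = -100.4 → no gain ✓; to t=5.9 gives 1400 − 196×5.9 = 243.6 → profitable ✗.
Strong (own payoff 1400 − 103×5.9 = 792.3): to t=0 gives 228 → no gain ✓; to t=5.4 gives 958 − 103×5.4 = 401.8 → no gain ✓.
3 of the 6 constraints hold; not an equilibrium.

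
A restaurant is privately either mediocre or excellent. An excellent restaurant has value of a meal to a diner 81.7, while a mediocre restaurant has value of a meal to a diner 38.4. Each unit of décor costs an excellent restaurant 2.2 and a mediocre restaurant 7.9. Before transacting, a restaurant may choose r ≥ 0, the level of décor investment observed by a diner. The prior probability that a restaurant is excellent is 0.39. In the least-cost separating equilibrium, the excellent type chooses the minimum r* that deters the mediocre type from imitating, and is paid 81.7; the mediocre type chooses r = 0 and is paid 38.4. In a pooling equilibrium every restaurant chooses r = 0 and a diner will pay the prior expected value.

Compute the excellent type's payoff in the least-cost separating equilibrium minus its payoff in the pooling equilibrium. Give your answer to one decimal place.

14.4

Least-cost separating signal: r* solves 38.4 = 81.7 − 7.9·r*, so r* = (81.7 − 38.4)/7.9 ≈ 5.4810.
Excellent type's separating payoff: 81.7 − 2.2 × r* = 81.7 − 2.2 × (81.7 − 38.4)/7.9 = 81.7 − 95.26/7.9 ≈ 69.642.
Pooling payoff: 0.39 × 81.7 + 0.61 × 38.4 = 55.287.
Difference: 69.642 − 55.287 = 14.355, i.e. 14.4 to one decimal place.
The excellent type prefers to separate.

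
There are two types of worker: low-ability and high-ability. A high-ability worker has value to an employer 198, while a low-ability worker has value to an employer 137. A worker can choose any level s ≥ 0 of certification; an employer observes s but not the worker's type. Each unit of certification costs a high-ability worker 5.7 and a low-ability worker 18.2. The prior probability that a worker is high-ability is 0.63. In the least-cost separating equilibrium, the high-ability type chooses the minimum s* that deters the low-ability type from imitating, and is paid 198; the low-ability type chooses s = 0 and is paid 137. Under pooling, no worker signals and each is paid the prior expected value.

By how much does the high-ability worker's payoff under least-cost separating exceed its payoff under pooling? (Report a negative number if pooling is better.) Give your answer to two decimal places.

3.47

Least-cost separating signal: s* solves 137 = 198 − 18.2·s*, so s* = (198 − 137)/18.2 ≈ 3.3516.
High-ability type's separating payoff: 198 − 5.7 × s* = 198 − 5.7 × (198 − 137)/18.2 = 198 − 347.7/18.2 ≈ 178.8956.
Pooling payoff: 0.63 × 198 + 0.37 × 137 = 175.43.
Difference: 178.8956 − 175.43 = 3.4656, i.e. 3.47 to two decimal places.
The high-ability type prefers to separate.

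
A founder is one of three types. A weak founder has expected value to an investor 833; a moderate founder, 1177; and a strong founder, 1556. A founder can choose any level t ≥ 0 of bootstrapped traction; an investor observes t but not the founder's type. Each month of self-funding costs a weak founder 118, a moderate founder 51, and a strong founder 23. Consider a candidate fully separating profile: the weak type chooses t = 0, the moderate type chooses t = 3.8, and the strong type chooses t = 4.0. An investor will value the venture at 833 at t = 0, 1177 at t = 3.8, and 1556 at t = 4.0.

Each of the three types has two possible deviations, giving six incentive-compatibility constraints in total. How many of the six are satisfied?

4

Strong (own payoff 1556 − 23×4.0 = 1464): to t=0 gives 833 → no gain ✓; to t=3.8 gives 1177 − 23×3.8 = 1089.6 → no gain ✓.
Moderate (own payoff 1177 − 51×3.8 = 983.2): to t=0 gives 833 → no gain ✓; to t=4.0 gives 1556 − 51×4.0 = 1352 → profitable ✗.
Weak (own payoff 833): to t=3.8 gives 1177 − 118×3.8 = 728.6 → no gain ✓; to t=4.0 gives 1556 − 118×4.0 = 1084 → profitable ✗.
4 of the 6 constraints hold; not an equilibrium.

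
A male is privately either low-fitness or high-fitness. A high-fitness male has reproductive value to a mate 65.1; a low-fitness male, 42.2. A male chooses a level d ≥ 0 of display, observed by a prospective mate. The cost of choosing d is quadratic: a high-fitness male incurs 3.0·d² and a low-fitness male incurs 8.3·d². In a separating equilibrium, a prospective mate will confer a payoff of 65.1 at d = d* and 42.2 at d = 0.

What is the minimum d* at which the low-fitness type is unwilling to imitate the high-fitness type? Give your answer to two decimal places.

The low-fitness type at d = 0 receives 42.2; imitating at d* yields 65.1 − 8.3·d*².
Indifference: 42.2 = 65.1 − 8.3·d*², so d*² = (65.1 − 42.2) / 8.3 ≈ 2.7590.
d* = √2.7590 ≈ 1.66.

1.66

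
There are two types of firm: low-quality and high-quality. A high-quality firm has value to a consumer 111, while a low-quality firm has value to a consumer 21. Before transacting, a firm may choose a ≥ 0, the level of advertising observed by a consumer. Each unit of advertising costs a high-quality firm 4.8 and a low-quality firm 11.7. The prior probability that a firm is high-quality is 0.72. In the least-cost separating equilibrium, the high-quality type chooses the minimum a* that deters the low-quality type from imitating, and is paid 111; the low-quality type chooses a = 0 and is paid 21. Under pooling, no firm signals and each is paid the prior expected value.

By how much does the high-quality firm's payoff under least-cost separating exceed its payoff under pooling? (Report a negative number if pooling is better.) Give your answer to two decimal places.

Least-cost separating signal: a* solves 21 = 111 − 11.7·a*, so a* = (111 − 21)/11.7 ≈ 7.6923.
High-quality type's separating payoff: 111 − 4.8 × a* = 111 − 4.8 × (111 − 21)/11.7 = 111 − 432/11.7 ≈ 74.0769.
Pooling payoff: 0.72 × 111 + 0.28 × 21 = 85.8.
Difference: 74.0769 − 85.8 = -11.7231, i.e. -11.72 to two decimal places.
The high-quality type would prefer the pooling outcome.

-11.72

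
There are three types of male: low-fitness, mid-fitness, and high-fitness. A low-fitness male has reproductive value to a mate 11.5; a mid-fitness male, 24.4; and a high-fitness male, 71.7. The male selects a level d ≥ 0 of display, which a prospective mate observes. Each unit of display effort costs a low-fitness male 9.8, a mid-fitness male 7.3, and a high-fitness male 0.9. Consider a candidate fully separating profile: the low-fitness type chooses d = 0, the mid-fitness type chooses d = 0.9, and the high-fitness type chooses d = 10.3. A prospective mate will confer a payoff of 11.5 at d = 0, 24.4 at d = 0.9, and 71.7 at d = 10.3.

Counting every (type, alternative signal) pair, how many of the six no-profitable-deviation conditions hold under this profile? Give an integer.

5

High-fitness (own payoff 71.7 − 0.9×10.3 = 62.43): to d=0 gives 11.5 → no gain ✓; to d=0.9 gives 24.4 − 0.9×0.9 = 23.59 → no gain ✓.
Mid-fitness (own payoff 24.4 − 7.3×0.9 = 17.83): to d=0 gives 11.5 → no gain ✓; to d=10.3 gives 71.7 − 7.3×10.3 = -3.49 → no gain ✓.
Low-fitness (own payoff 11.5): to d=0.9 gives 24.4 − 9.8×0.9 = 15.58 → profitable ✗; to d=10.3 gives 71.7 − 9.8×10.3 = -29.24 → no gain ✓.
5 of the 6 constraints hold; not an equilibrium.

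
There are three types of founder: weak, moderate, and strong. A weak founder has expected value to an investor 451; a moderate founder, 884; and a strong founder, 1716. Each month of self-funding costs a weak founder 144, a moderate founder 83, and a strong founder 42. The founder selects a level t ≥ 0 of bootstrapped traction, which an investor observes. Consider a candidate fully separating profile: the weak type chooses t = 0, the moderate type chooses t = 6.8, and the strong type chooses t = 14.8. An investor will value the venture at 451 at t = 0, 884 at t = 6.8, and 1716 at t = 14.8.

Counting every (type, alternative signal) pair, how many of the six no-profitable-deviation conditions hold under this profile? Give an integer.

Weak (own payoff 451): to t=6.8 gives 884 − 144×6.8 = -95.2 → no gain ✓; to t=14.8 gives 1716 − 144×14.8 = -415.2 → no gain ✓.
Moderate (own payoff 884 − 83×6.8 = 319.6): to t=0 gives 451 → profitable ✗; to t=14.8 gives 1716 − 83×14.8 = 487.6 → profitable ✗.
Strong (own payoff 1716 − 42×14.8 = 1094.4): to t=0 gives 451 → no gain ✓; to t=6.8 gives 884 − 42×6.8 = 598.4 → no gain ✓.
4 of the 6 constraints hold; not an equilibrium.

4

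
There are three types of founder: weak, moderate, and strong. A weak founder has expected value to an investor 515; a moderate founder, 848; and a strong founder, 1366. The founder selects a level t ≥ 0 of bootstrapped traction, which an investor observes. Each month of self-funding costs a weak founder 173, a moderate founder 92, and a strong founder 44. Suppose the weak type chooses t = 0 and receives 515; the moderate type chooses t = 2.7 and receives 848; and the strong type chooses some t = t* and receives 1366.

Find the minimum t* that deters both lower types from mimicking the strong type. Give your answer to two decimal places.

8.33

Weak type (on-path payoff 515) won't mimic when 515 ≥ 1366 − 173·t*, i.e. t* ≥ 4.92.
Moderate type (on-path payoff 848 − 92×2.7 = 599.6) won't mimic when 599.6 ≥ 1366 − 92·t*, i.e. t* ≥ 8.33.
Both must hold, so t* = max(4.92, 8.33) = 8.33. The moderate type's constraint binds.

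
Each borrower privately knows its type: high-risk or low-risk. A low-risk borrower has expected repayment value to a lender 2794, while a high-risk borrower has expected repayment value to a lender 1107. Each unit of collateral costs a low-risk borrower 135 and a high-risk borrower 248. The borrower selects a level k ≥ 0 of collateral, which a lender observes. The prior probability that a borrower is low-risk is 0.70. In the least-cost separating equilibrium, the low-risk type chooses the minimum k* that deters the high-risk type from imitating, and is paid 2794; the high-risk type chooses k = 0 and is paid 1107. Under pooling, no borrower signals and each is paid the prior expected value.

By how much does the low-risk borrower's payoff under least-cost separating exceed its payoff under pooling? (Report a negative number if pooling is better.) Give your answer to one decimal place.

Least-cost separating signal: k* solves 1107 = 2794 − 248·k*, so k* = (2794 − 1107)/248 ≈ 6.8024.
Low-risk type's separating payoff: 2794 − 135 × k* = 2794 − 135 × (2794 − 1107)/248 = 2794 − 227745/248 ≈ 1875.673.
Pooling payoff: 0.70 × 2794 + 0.30 × 1107 = 2287.9.
Difference: 1875.673 − 2287.9 = -412.227, i.e. -412.2 to one decimal place.
The low-risk type would prefer the pooling outcome.

-412.2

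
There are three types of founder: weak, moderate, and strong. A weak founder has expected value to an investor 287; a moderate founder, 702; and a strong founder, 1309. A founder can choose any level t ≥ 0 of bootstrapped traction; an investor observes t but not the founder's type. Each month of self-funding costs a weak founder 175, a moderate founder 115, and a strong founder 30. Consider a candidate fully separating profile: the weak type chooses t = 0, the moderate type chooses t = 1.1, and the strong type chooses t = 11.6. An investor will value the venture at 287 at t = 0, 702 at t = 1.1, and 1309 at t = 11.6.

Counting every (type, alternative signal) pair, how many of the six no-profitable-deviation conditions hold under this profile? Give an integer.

5

Strong (own payoff 1309 − 30×11.6 = 961): to t=0 gives 287 → no gain ✓; to t=1.1 gives 702 − 30×1.1 = 669 → no gain ✓.
Moderate (own payoff 702 − 115×1.1 = 575.5): to t=0 gives 287 → no gain ✓; to t=11.6 gives 1309 − 115×11.6 = -25 → no gain ✓.
Weak (own payoff 287): to t=1.1 gives 702 − 175×1.1 = 509.5 → profitable ✗; to t=11.6 gives 1309 − 175×11.6 = -721 → no gain ✓.
5 of the 6 constraints hold; not an equilibrium.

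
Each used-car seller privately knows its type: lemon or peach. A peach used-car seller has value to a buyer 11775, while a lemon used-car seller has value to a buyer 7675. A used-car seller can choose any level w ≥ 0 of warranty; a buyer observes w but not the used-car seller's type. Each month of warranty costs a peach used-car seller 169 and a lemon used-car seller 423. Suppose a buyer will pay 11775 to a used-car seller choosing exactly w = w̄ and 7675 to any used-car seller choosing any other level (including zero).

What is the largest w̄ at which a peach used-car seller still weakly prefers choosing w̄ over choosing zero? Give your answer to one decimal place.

Choosing w̄ yields the peach type 11775 − 169·w̄; choosing zero yields 7675.
The peach type is indifferent at 11775 − 169·w̄ = 7675, i.e. w̄ = (11775 − 7675) / 169 ≈ 24.3.
For any w̄ above 24.3 the peach type would rather pool at zero, so separation collapses.

24.3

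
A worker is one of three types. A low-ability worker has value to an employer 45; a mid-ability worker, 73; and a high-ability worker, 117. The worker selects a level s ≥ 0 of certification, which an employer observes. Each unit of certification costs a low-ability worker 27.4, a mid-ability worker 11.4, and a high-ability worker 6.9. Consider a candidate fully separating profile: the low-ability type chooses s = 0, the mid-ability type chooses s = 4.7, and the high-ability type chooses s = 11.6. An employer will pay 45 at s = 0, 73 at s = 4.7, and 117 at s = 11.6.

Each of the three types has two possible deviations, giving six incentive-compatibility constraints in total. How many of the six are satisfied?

3

Mid-ability (own payoff 73 − 11.4×4.7 = 19.42): to s=0 gives 45 → profitable ✗; to s=11.6 gives 117 − 11.4×11.6 = -15.24 → no gain ✓.
Low-ability (own payoff 45): to s=4.7 gives 73 − 27.4×4.7 = -55.78 → no gain ✓; to s=11.6 gives 117 − 27.4×11.6 = -200.84 → no gain ✓.
High-ability (own payoff 117 − 6.9×11.6 = 36.96): to s=0 gives 45 → profitable ✗; to s=4.7 gives 73 − 6.9×4.7 = 40.57 → profitable ✗.
3 of the 6 constraints hold; not an equilibrium.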